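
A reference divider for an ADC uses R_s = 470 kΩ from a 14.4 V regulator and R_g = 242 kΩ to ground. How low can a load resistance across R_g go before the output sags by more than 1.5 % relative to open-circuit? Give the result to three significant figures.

R_L(min) ≈ 10.5 MΩ

Output resistance R_th = R_s‖R_g = (470 × 242)/712.0 = 159.7 kΩ.
The fractional drop is R_th/(R_th + R_L); requiring this ≤ 0.0150 gives R_L ≥ R_th(1/0.0150 − 1) = 159.7 × 65.67 = 10.5 MΩ.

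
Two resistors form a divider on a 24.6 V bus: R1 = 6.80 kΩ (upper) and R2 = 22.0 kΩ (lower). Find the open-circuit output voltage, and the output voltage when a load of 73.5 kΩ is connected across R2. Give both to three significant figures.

Open-circuit: V = 24.6 × 22.0/(6.80 + 22.0) = 18.8 V.
With the load, R2 becomes R2‖R_L = 16.93 kΩ, so V = 24.6 × 16.93/23.73 = 17.6 V.

Unloaded: 18.8 V; loaded: 17.6 V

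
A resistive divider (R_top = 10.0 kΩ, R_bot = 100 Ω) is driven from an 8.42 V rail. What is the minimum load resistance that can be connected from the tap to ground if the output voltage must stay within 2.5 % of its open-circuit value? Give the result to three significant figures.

Output resistance R_th = R_top‖R_bot = (10000 × 100)/10100 = 99.01 Ω.
The fractional drop is R_th/(R_th + R_L); requiring this ≤ 0.0250 gives R_L ≥ R_th(1/0.0250 − 1) = 99.01 × 39.00 = 3.86 kΩ.

R_L(min) ≈ 3.86 kΩ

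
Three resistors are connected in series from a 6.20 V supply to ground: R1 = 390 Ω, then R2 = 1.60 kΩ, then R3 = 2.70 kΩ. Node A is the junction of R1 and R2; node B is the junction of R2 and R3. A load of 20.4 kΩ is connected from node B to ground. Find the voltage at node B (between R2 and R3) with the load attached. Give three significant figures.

At node B, R3 is in parallel with the load: R3‖R_L = 2384 Ω.
Below node A the resistance is R2 + (R3‖R_L) = 3984 Ω, so V_A = 6.20 × 3984/4374 = 5.647 V.
Then V_B = V_A × (R3‖R_L)/(R2 + R3‖R_L) = 5.647 × 2384/3984 = 3.38 V.

V ≈ 3.38 V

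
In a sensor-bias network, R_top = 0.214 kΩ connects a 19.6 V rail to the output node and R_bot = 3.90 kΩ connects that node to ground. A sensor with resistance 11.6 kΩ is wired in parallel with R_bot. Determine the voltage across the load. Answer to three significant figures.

The load sits in parallel with R_bot: R_bot‖R_L = (3900 × 11600) / (3900 + 11600) = 2919 Ω.
V_out = 19.6 × 2919 / (214 + 2919) = 19.6 × 2919/3133 = 18.3 V.

V_out ≈ 18.3 V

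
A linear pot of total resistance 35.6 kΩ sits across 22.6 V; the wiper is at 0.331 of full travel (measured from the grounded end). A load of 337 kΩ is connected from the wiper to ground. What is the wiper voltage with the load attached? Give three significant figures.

The wiper splits the pot into (1−α)R = 23.82 kΩ above and αR = 11.78 kΩ below.
Lower section ‖ load = 11.39 kΩ.
V_wiper = 22.6 × 11.39/(23.82 + 11.39) = 7.31 V.

V ≈ 7.31 V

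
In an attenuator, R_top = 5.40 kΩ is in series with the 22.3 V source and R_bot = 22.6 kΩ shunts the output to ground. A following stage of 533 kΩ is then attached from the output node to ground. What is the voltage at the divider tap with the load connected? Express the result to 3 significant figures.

V_out ≈ 17.9 V

The load sits in parallel with R_bot: R_bot‖R_L = (22.6 × 533) / (22.6 + 533) = 21.68 kΩ.
V_out = 22.3 × 21.68 / (5.40 + 21.68) = 22.3 × 21.68/27.08 = 17.9 V.
(Unloaded it would have been 18.0 V.)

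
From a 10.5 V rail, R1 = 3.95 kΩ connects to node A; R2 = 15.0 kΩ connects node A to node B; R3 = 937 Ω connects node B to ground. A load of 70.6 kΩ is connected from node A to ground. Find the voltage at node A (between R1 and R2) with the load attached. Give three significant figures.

V ≈ 8.05 V

Below node A the series string R2+R3 = 15940 Ω sits in parallel with the 70600 Ω load: 13000 Ω.
V_A = 10.5 × 13000/(3950 + 13000) = 8.05 V.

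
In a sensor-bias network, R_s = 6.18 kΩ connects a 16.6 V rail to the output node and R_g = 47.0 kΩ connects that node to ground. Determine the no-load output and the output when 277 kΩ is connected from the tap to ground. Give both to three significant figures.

Unloaded: 14.7 V; loaded: 14.4 V

Open-circuit: V = 16.6 × 47.0/(6.18 + 47.0) = 14.7 V.
With the load, R_g becomes R_g‖R_L = 40.18 kΩ, so V = 16.6 × 40.18/46.36 = 14.4 V.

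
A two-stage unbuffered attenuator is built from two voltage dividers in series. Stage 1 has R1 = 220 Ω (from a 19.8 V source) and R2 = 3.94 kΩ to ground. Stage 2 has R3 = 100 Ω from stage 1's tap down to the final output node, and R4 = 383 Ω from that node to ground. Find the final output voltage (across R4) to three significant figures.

V_out ≈ 10.4 V

Stage 2 presents R3+R4 = 483.0 Ω as a load on stage 1's tap.
Stage 1's lower leg becomes R2‖(R3+R4) = 430.3 Ω, so V_mid = 19.8 × 430.3/650.3 = 13.10 V.
Stage 2 is itself unloaded: V_out = V_mid × R4/(R3+R4) = 13.10 × 383/483.0 = 10.4 V.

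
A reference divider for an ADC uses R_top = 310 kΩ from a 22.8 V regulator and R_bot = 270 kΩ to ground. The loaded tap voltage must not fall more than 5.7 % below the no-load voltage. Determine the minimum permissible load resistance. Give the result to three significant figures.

Output resistance R_th = R_top‖R_bot = (310 × 270)/580.0 = 144.3 kΩ.
The fractional drop is R_th/(R_th + R_L); requiring this ≤ 0.0570 gives R_L ≥ R_th(1/0.0570 − 1) = 144.3 × 16.54 = 2.39 MΩ.

R_L(min) ≈ 2.39 MΩ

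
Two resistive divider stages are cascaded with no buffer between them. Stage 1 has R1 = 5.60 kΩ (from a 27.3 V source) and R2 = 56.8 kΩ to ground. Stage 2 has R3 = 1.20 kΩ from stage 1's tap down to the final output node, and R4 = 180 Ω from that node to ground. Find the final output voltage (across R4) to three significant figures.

Stage 2 presents R3+R4 = 1380 Ω as a load on stage 1's tap.
Stage 1's lower leg becomes R2‖(R3+R4) = 1347 Ω, so V_mid = 27.3 × 1347/6947 = 5.294 V.
Stage 2 is itself unloaded: V_out = V_mid × R4/(R3+R4) = 5.294 × 180/1380 = 0.691 V.

V_out ≈ 0.691 V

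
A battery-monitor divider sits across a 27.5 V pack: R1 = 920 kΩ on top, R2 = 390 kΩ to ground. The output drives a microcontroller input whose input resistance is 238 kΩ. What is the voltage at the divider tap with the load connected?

V_out ≈ 3.81 V

The load sits in parallel with R2: R2‖R_L = (390 × 238) / (390 + 238) = 147.8 kΩ.
V_out = 27.5 × 147.8 / (920 + 147.8) = 27.5 × 147.8/1068 = 3.81 V.
(Unloaded it would have been 8.19 V.)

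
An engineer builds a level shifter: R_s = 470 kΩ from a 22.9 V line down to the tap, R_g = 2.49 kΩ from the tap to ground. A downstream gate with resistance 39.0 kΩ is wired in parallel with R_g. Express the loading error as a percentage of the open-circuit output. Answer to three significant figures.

The divider's output (Thévenin) resistance is R_s‖R_g = 2.477 kΩ.
Fractional drop under load = R_th/(R_th + R_L) = 2.477 / (2.477 + 39.0) = 0.05972.
So the output falls by 5.97 %.

5.97 %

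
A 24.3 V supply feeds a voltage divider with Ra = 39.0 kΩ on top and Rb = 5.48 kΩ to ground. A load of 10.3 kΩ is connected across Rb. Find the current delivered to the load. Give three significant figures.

I_L ≈ 0.198 mA

Rb‖R_L = 3.577 kΩ; V_out = 24.3 × 3.577/42.58 = 2.041 V.
I_L = V_out / R_L = 2.041 / 10.3 kΩ = 0.198 mA.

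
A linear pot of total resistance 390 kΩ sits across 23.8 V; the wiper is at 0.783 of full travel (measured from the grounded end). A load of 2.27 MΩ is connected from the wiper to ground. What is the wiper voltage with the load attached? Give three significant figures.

V ≈ 18.1 V

The wiper splits the pot into (1−α)R = 84.63 kΩ above and αR = 305.4 kΩ below.
Lower section ‖ load = 269.2 kΩ.
V_wiper = 23.8 × 269.2/(84.63 + 269.2) = 18.1 V.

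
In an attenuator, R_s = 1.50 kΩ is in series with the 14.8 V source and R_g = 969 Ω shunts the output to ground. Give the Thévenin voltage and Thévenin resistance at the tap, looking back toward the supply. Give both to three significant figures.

V_th is the open-circuit tap voltage: 14.8 × 969/(1500 + 969) = 5.81 V.
With the supply zeroed, R_s and R_g appear in parallel from the tap: R_th = R_s‖R_g = (1500 × 969)/2469 = 589 Ω.

V_th = 5.81 V, R_th = 589 Ω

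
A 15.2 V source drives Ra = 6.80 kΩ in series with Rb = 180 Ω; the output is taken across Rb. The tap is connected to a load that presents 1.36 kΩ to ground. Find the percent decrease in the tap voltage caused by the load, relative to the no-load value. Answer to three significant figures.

11.4 %

Unloaded V = 15.2 × 180/6980 = 0.39198 V.
Loaded: Rb‖R_L = 159.0 Ω, giving V = 15.2 × 159.0/6959 = 0.34721 V.
Drop = (0.39198 − 0.34721) / 0.39198 = 11.4 %.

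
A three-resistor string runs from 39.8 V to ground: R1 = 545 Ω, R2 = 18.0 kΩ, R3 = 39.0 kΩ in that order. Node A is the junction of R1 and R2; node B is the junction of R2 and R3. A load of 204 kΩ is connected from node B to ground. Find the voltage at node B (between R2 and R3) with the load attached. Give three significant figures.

At node B, R3 is in parallel with the load: R3‖R_L = 32740 Ω.
Below node A the resistance is R2 + (R3‖R_L) = 50740 Ω, so V_A = 39.8 × 50740/51290 = 39.38 V.
Then V_B = V_A × (R3‖R_L)/(R2 + R3‖R_L) = 39.38 × 32740/50740 = 25.4 V.

V ≈ 25.4 V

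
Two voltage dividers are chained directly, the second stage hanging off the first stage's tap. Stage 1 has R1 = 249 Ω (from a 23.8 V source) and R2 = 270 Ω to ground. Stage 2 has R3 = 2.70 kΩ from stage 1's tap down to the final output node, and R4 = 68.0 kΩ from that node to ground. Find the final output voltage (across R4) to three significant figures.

V_out ≈ 11.9 V

Stage 2 presents R3+R4 = 70700 Ω as a load on stage 1's tap.
Stage 1's lower leg becomes R2‖(R3+R4) = 269.0 Ω, so V_mid = 23.8 × 269.0/518.0 = 12.36 V.
Stage 2 is itself unloaded: V_out = V_mid × R4/(R3+R4) = 12.36 × 68000/70700 = 11.9 V.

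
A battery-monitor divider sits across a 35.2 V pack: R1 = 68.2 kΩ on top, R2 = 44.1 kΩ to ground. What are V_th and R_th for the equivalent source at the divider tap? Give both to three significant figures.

V_th is the open-circuit tap voltage: 35.2 × 44.1/(68.2 + 44.1) = 13.8 V.
With the supply zeroed, R1 and R2 appear in parallel from the tap: R_th = R1‖R2 = (68.2 × 44.1)/112.3 = 26.8 kΩ.

V_th = 13.8 V, R_th = 26.8 kΩ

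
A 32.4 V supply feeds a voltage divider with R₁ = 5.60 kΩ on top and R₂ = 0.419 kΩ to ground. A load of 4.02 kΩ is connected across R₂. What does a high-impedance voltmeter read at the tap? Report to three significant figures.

V_out ≈ 2.06 V

The load sits in parallel with R₂: R₂‖R_L = (419 × 4020) / (419 + 4020) = 379.5 Ω.
V_out = 32.4 × 379.5 / (5600 + 379.5) = 32.4 × 379.5/5979 = 2.06 V.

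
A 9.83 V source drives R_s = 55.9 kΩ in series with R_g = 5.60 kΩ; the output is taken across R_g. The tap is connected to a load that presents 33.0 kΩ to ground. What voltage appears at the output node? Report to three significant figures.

The load sits in parallel with R_g: R_g‖R_L = (5.60 × 33.0) / (5.60 + 33.0) = 4.788 kΩ.
V_out = 9.83 × 4.788 / (55.9 + 4.788) = 9.83 × 4.788/60.69 = 0.775 V.

V_out ≈ 0.775 V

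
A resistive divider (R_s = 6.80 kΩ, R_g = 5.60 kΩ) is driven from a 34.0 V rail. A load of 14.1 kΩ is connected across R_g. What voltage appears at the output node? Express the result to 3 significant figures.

The load sits in parallel with R_g: R_g‖R_L = (5.60 × 14.1) / (5.60 + 14.1) = 4.008 kΩ.
V_out = 34.0 × 4.008 / (6.80 + 4.008) = 34.0 × 4.008/10.81 = 12.6 V.
(Unloaded it would have been 15.4 V.)

V_out ≈ 12.6 V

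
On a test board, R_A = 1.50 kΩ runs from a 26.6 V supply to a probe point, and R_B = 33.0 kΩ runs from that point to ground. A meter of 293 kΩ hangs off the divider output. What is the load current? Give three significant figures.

R_B‖R_L = 29.66 kΩ; V_out = 26.6 × 29.66/31.16 = 25.32 V.
I_L = V_out / R_L = 25.32 / 293 kΩ = 0.0864 mA.

I_L ≈ 0.0864 mA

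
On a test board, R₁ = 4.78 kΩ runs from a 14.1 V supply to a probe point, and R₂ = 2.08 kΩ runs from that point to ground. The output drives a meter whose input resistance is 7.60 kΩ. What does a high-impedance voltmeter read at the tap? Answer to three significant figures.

The load sits in parallel with R₂: R₂‖R_L = (2.08 × 7.60) / (2.08 + 7.60) = 1.633 kΩ.
V_out = 14.1 × 1.633 / (4.78 + 1.633) = 14.1 × 1.633/6.413 = 3.59 V.

V_out ≈ 3.59 V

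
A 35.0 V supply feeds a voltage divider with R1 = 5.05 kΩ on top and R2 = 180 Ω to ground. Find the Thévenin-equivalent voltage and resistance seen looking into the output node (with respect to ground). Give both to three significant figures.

V_th = 1.20 V, R_th = 174 Ω

V_th is the open-circuit tap voltage: 35.0 × 180/(5050 + 180) = 1.20 V.
With the supply zeroed, R1 and R2 appear in parallel from the tap: R_th = R1‖R2 = (5050 × 180)/5230 = 174 Ω.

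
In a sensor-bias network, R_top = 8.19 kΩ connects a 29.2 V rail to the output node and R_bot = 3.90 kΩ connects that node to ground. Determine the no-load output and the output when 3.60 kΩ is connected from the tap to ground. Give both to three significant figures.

Unloaded: 9.42 V; loaded: 5.43 V

Open-circuit: V = 29.2 × 3.90/(8.19 + 3.90) = 9.42 V.
With the load, R_bot becomes R_bot‖R_L = 1.872 kΩ, so V = 29.2 × 1.872/10.06 = 5.43 V.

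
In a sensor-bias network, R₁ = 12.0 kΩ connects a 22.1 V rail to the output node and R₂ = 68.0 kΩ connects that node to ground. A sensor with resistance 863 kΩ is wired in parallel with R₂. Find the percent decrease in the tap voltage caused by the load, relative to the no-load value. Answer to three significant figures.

The divider's output (Thévenin) resistance is R₁‖R₂ = 10.20 kΩ.
Fractional drop under load = R_th/(R_th + R_L) = 10.20 / (10.20 + 863) = 0.01168.
So the output falls by 1.17 %.

1.17 %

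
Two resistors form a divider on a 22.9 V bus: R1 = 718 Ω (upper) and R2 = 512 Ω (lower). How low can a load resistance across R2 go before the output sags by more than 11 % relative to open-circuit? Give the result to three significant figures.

Output resistance R_th = R1‖R2 = (718 × 512)/1230 = 298.9 Ω.
The fractional drop is R_th/(R_th + R_L); requiring this ≤ 0.110 gives R_L ≥ R_th(1/0.110 − 1) = 298.9 × 8.091 = 2.42 kΩ.

R_L(min) ≈ 2.42 kΩ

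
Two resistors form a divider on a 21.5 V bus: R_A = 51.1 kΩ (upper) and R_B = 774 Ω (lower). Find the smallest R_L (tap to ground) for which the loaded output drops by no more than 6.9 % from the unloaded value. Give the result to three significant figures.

Output resistance R_th = R_A‖R_B = (51100 × 774)/51870 = 762.5 Ω.
The fractional drop is R_th/(R_th + R_L); requiring this ≤ 0.0690 gives R_L ≥ R_th(1/0.0690 − 1) = 762.5 × 13.49 = 10.3 kΩ.

R_L(min) ≈ 10.3 kΩ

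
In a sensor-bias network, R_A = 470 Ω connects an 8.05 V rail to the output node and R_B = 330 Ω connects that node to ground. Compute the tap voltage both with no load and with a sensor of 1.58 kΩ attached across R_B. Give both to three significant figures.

Unloaded: 3.32 V; loaded: 2.96 V

Open-circuit: V = 8.05 × 330/(470 + 330) = 3.32 V.
With the load, R_B becomes R_B‖R_L = 273.0 Ω, so V = 8.05 × 273.0/743.0 = 2.96 V.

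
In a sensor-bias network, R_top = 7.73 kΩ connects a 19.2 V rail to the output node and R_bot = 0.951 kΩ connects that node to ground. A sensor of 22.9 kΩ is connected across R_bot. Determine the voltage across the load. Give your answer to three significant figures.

V_out ≈ 2.03 V

The load sits in parallel with R_bot: R_bot‖R_L = (951 × 22900) / (951 + 22900) = 913.1 Ω.
V_out = 19.2 × 913.1 / (7730 + 913.1) = 19.2 × 913.1/8643 = 2.03 V.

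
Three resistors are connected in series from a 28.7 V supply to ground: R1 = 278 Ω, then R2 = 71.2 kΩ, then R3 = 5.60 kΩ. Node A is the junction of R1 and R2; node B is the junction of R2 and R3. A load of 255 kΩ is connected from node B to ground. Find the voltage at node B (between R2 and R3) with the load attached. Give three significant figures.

V ≈ 2.04 V

At node B, R3 is in parallel with the load: R3‖R_L = 5480 Ω.
Below node A the resistance is R2 + (R3‖R_L) = 76680 Ω, so V_A = 28.7 × 76680/76960 = 28.60 V.
Then V_B = V_A × (R3‖R_L)/(R2 + R3‖R_L) = 28.60 × 5480/76680 = 2.04 V.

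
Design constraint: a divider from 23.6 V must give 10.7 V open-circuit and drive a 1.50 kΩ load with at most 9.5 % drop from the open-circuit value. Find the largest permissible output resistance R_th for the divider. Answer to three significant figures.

R_th ≤ 157 Ω

Loading drop = R_th/(R_th + R_L) ≤ 0.0950, so R_th ≤ R_L · ε/(1−ε) = 1.50 kΩ × 0.0950/0.9050 = 157 Ω.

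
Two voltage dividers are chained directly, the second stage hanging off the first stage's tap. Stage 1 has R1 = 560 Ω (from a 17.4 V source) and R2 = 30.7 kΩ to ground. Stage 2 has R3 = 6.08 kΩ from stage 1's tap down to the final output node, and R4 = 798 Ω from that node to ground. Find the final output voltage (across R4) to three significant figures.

Stage 2 presents R3+R4 = 6878 Ω as a load on stage 1's tap.
Stage 1's lower leg becomes R2‖(R3+R4) = 5619 Ω, so V_mid = 17.4 × 5619/6179 = 15.82 V.
Stage 2 is itself unloaded: V_out = V_mid × R4/(R3+R4) = 15.82 × 798/6878 = 1.84 V.

V_out ≈ 1.84 V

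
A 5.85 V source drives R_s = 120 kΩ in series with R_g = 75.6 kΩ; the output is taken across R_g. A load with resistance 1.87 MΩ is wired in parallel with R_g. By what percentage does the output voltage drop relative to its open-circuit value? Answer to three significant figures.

2.42 %

The divider's output (Thévenin) resistance is R_s‖R_g = 46.38 kΩ.
Fractional drop under load = R_th/(R_th + R_L) = 46.38 / (46.38 + 1870) = 0.02420.
So the output falls by 2.42 %.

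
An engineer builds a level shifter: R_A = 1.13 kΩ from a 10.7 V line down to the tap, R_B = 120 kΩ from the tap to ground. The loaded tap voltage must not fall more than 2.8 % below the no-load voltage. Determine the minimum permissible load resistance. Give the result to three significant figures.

R_L(min) ≈ 38.9 kΩ

Output resistance R_th = R_A‖R_B = (1.13 × 120)/121.1 = 1.119 kΩ.
The fractional drop is R_th/(R_th + R_L); requiring this ≤ 0.0280 gives R_L ≥ R_th(1/0.0280 − 1) = 1.119 × 34.71 = 38.9 kΩ.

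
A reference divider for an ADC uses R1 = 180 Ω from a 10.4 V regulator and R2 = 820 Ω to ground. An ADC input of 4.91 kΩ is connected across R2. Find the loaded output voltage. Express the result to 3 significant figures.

V_out ≈ 8.28 V

The load sits in parallel with R2: R2‖R_L = (820 × 4910) / (820 + 4910) = 702.7 Ω.
V_out = 10.4 × 702.7 / (180 + 702.7) = 10.4 × 702.7/882.7 = 8.28 V.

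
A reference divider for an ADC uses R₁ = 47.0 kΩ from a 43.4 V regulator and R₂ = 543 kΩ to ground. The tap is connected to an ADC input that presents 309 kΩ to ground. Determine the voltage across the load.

The load sits in parallel with R₂: R₂‖R_L = (543 × 309) / (543 + 309) = 196.9 kΩ.
V_out = 43.4 × 196.9 / (47.0 + 196.9) = 43.4 × 196.9/243.9 = 35.0 V.

V_out ≈ 35.0 V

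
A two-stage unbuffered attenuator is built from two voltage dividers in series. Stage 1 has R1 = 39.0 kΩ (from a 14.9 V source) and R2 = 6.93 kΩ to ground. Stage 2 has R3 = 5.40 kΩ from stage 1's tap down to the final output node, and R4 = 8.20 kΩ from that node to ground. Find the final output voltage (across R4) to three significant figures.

V_out ≈ 0.946 V

Stage 2 presents R3+R4 = 13.60 kΩ as a load on stage 1's tap.
Stage 1's lower leg becomes R2‖(R3+R4) = 4.591 kΩ, so V_mid = 14.9 × 4.591/43.59 = 1.569 V.
Stage 2 is itself unloaded: V_out = V_mid × R4/(R3+R4) = 1.569 × 8.20/13.60 = 0.946 V.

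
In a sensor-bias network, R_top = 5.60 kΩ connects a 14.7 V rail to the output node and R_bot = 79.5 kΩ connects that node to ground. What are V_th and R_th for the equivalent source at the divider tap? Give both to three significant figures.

V_th = 13.7 V, R_th = 5.23 kΩ

V_th is the open-circuit tap voltage: 14.7 × 79.5/(5.60 + 79.5) = 13.7 V.
With the supply zeroed, R_top and R_bot appear in parallel from the tap: R_th = R_top‖R_bot = (5.60 × 79.5)/85.10 = 5.23 kΩ.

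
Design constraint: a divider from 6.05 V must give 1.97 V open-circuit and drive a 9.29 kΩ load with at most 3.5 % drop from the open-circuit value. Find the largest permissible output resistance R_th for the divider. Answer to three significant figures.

Loading drop = R_th/(R_th + R_L) ≤ 0.0350, so R_th ≤ R_L · ε/(1−ε) = 9.29 kΩ × 0.0350/0.9650 = 337 Ω.
(Any R1, R2 with R2/(R1+R2) = 0.326 and R1‖R2 ≤ 337 Ω will meet the spec.)

R_th ≤ 337 Ω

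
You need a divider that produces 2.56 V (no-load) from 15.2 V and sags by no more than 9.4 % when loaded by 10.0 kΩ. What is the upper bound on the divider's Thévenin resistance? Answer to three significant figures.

Loading drop = R_th/(R_th + R_L) ≤ 0.0940, so R_th ≤ R_L · ε/(1−ε) = 10.0 kΩ × 0.0940/0.9060 = 1.04 kΩ.
(Any R1, R2 with R2/(R1+R2) = 0.168 and R1‖R2 ≤ 1.04 kΩ will meet the spec.)

R_th ≤ 1.04 kΩ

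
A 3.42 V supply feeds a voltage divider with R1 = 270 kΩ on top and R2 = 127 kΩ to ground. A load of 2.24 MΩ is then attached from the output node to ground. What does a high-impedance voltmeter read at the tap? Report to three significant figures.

V_out ≈ 1.05 V

The load sits in parallel with R2: R2‖R_L = (127 × 2240) / (127 + 2240) = 120.2 kΩ.
V_out = 3.42 × 120.2 / (270 + 120.2) = 3.42 × 120.2/390.2 = 1.05 V.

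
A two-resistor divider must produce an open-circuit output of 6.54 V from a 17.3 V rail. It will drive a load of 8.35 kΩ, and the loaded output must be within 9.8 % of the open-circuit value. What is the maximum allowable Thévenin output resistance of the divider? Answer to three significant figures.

Loading drop = R_th/(R_th + R_L) ≤ 0.0980, so R_th ≤ R_L · ε/(1−ε) = 8.35 kΩ × 0.0980/0.9020 = 907 Ω.

R_th ≤ 907 Ω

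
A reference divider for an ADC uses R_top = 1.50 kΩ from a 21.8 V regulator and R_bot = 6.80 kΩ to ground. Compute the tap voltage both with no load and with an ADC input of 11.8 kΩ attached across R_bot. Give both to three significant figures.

Open-circuit: V = 21.8 × 6.80/(1.50 + 6.80) = 17.9 V.
With the load, R_bot becomes R_bot‖R_L = 4.314 kΩ, so V = 21.8 × 4.314/5.814 = 16.2 V.

Unloaded: 17.9 V; loaded: 16.2 V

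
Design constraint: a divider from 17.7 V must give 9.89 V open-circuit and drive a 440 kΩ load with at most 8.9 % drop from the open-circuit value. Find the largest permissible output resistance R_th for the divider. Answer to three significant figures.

Loading drop = R_th/(R_th + R_L) ≤ 0.0890, so R_th ≤ R_L · ε/(1−ε) = 440 kΩ × 0.0890/0.9110 = 43.0 kΩ.

R_th ≤ 43.0 kΩ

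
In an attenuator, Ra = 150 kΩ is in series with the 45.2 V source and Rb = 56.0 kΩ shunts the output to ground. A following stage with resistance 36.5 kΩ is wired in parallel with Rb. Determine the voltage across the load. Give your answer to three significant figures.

V_out ≈ 5.80 V

The load sits in parallel with Rb: Rb‖R_L = (56.0 × 36.5) / (56.0 + 36.5) = 22.10 kΩ.
V_out = 45.2 × 22.10 / (150 + 22.10) = 45.2 × 22.10/172.1 = 5.80 V.
(Unloaded it would have been 12.3 V.)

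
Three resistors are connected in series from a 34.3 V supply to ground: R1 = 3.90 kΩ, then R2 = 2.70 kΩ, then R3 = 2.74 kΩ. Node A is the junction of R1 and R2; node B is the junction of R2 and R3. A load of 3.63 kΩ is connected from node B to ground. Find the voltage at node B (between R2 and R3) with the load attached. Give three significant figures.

V ≈ 6.56 V

At node B, R3 is in parallel with the load: R3‖R_L = 1.561 kΩ.
Below node A the resistance is R2 + (R3‖R_L) = 4.261 kΩ, so V_A = 34.3 × 4.261/8.161 = 17.91 V.
Then V_B = V_A × (R3‖R_L)/(R2 + R3‖R_L) = 17.91 × 1.561/4.261 = 6.56 V.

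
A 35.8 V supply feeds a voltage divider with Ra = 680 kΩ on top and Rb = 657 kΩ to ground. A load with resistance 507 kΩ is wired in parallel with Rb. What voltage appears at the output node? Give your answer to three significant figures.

V_out ≈ 10.6 V

The load sits in parallel with Rb: Rb‖R_L = (657 × 507) / (657 + 507) = 286.2 kΩ.
V_out = 35.8 × 286.2 / (680 + 286.2) = 35.8 × 286.2/966.2 = 10.6 V.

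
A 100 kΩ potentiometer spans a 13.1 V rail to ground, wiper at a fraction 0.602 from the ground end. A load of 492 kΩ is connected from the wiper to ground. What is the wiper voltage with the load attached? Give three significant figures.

V ≈ 7.52 V

The wiper splits the pot into (1−α)R = 39.80 kΩ above and αR = 60.20 kΩ below.
Lower section ‖ load = 53.64 kΩ.
V_wiper = 13.1 × 53.64/(39.80 + 53.64) = 7.52 V.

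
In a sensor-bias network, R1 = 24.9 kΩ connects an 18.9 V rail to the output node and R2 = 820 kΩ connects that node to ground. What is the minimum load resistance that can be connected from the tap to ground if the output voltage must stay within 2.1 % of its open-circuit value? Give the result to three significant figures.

Output resistance R_th = R1‖R2 = (24.9 × 820)/844.9 = 24.17 kΩ.
The fractional drop is R_th/(R_th + R_L); requiring this ≤ 0.0210 gives R_L ≥ R_th(1/0.0210 − 1) = 24.17 × 46.62 = 1.13 MΩ.

R_L(min) ≈ 1.13 MΩ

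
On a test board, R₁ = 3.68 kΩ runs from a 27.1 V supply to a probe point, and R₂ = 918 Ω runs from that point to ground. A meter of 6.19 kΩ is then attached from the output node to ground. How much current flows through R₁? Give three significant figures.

R₂‖R_L = 799.4 Ω, so the source sees R₁ + R₂‖R_L = 4479 Ω.
I = 27.1 V / 4479 Ω = 6.05 mA.

I ≈ 6.05 mA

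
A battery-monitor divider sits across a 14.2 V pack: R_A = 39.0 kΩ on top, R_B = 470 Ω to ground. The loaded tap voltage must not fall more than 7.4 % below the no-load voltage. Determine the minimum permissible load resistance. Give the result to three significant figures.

R_L(min) ≈ 5.81 kΩ

Output resistance R_th = R_A‖R_B = (39000 × 470)/39470 = 464.4 Ω.
The fractional drop is R_th/(R_th + R_L); requiring this ≤ 0.0740 gives R_L ≥ R_th(1/0.0740 − 1) = 464.4 × 12.51 = 5.81 kΩ.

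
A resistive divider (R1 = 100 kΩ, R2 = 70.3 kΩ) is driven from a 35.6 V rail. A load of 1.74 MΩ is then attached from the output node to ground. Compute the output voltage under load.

The load sits in parallel with R2: R2‖R_L = (70.3 × 1740) / (70.3 + 1740) = 67.57 kΩ.
V_out = 35.6 × 67.57 / (100 + 67.57) = 35.6 × 67.57/167.6 = 14.4 V.

V_out ≈ 14.4 V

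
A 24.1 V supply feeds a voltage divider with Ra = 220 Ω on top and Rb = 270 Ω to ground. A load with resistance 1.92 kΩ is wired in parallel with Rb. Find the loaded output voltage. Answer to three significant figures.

The load sits in parallel with Rb: Rb‖R_L = (270 × 1920) / (270 + 1920) = 236.7 Ω.
V_out = 24.1 × 236.7 / (220 + 236.7) = 24.1 × 236.7/456.7 = 12.5 V.

V_out ≈ 12.5 V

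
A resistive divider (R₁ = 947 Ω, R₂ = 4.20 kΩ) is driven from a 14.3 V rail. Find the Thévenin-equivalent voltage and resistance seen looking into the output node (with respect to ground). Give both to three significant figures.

V_th is the open-circuit tap voltage: 14.3 × 4200/(947 + 4200) = 11.7 V.
With the supply zeroed, R₁ and R₂ appear in parallel from the tap: R_th = R₁‖R₂ = (947 × 4200)/5147 = 773 Ω.

V_th = 11.7 V, R_th = 773 Ω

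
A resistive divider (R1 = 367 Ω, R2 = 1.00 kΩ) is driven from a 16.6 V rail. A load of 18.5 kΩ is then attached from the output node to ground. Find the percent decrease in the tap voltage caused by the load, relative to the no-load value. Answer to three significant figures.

1.43 %

The divider's output (Thévenin) resistance is R1‖R2 = 268.5 Ω.
Fractional drop under load = R_th/(R_th + R_L) = 268.5 / (268.5 + 18500) = 0.01430.
So the output falls by 1.43 %.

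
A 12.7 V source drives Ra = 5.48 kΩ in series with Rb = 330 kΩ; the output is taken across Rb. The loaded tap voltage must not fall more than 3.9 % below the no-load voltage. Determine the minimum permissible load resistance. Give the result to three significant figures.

R_L(min) ≈ 133 kΩ

Output resistance R_th = Ra‖Rb = (5.48 × 330)/335.5 = 5.390 kΩ.
The fractional drop is R_th/(R_th + R_L); requiring this ≤ 0.0390 gives R_L ≥ R_th(1/0.0390 − 1) = 5.390 × 24.64 = 133 kΩ.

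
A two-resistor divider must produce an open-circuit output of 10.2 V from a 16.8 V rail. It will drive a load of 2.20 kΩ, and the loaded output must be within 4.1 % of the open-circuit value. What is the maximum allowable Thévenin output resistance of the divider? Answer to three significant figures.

Loading drop = R_th/(R_th + R_L) ≤ 0.0410, so R_th ≤ R_L · ε/(1−ε) = 2.20 kΩ × 0.0410/0.9590 = 94.1 Ω.
(Any R1, R2 with R2/(R1+R2) = 0.607 and R1‖R2 ≤ 94.1 Ω will meet the spec.)

R_th ≤ 94.1 Ω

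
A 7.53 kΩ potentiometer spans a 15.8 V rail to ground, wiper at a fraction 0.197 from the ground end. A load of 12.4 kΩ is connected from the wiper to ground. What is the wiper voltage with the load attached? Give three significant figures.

The wiper splits the pot into (1−α)R = 6.047 kΩ above and αR = 1.483 kΩ below.
Lower section ‖ load = 1.325 kΩ.
V_wiper = 15.8 × 1.325/(6.047 + 1.325) = 2.84 V.

V ≈ 2.84 V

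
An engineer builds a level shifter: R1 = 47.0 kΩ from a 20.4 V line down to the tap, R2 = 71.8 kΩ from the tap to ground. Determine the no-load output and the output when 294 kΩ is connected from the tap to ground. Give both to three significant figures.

Unloaded: 12.3 V; loaded: 11.2 V

Open-circuit: V = 20.4 × 71.8/(47.0 + 71.8) = 12.3 V.
With the load, R2 becomes R2‖R_L = 57.71 kΩ, so V = 20.4 × 57.71/104.7 = 11.2 V.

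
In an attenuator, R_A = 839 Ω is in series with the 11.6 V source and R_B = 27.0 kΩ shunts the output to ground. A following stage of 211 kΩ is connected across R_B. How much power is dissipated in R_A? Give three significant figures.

P ≈ 0.184 mW

Total resistance from the source is R_A + (R_B‖R_L) = 24780 Ω, so I = 11.6/24780 Ω = 0.4682 mA.
P = I²·R_A = (0.4682 mA)² × 839 Ω = 0.184 mW.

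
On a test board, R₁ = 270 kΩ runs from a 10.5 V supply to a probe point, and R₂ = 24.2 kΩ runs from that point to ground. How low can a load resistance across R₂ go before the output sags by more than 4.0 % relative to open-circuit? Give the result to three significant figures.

Output resistance R_th = R₁‖R₂ = (270 × 24.2)/294.2 = 22.21 kΩ.
The fractional drop is R_th/(R_th + R_L); requiring this ≤ 0.0400 gives R_L ≥ R_th(1/0.0400 − 1) = 22.21 × 24.00 = 533 kΩ.

R_L(min) ≈ 533 kΩ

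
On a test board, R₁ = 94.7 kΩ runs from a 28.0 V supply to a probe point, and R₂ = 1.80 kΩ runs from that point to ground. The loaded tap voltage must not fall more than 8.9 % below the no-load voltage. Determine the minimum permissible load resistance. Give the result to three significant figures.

Output resistance R_th = R₁‖R₂ = (94.7 × 1.80)/96.50 = 1.766 kΩ.
The fractional drop is R_th/(R_th + R_L); requiring this ≤ 0.0890 gives R_L ≥ R_th(1/0.0890 − 1) = 1.766 × 10.24 = 18.1 kΩ.

R_L(min) ≈ 18.1 kΩ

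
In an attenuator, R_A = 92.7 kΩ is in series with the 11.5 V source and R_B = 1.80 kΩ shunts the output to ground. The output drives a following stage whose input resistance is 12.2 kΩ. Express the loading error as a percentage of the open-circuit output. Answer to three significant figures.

12.6 %

The divider's output (Thévenin) resistance is R_A‖R_B = 1.766 kΩ.
Fractional drop under load = R_th/(R_th + R_L) = 1.766 / (1.766 + 12.2) = 0.1264.
So the output falls by 12.6 %.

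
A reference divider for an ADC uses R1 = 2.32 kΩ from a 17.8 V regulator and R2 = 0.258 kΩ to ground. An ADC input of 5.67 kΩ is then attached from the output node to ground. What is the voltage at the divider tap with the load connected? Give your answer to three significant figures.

The load sits in parallel with R2: R2‖R_L = (258 × 5670) / (258 + 5670) = 246.8 Ω.
V_out = 17.8 × 246.8 / (2320 + 246.8) = 17.8 × 246.8/2567 = 1.71 V.

V_out ≈ 1.71 V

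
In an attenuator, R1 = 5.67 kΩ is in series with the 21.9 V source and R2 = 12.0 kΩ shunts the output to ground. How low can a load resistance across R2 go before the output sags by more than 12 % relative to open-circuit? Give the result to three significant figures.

Output resistance R_th = R1‖R2 = (5.67 × 12.0)/17.67 = 3.851 kΩ.
The fractional drop is R_th/(R_th + R_L); requiring this ≤ 0.120 gives R_L ≥ R_th(1/0.120 − 1) = 3.851 × 7.333 = 28.2 kΩ.

R_L(min) ≈ 28.2 kΩ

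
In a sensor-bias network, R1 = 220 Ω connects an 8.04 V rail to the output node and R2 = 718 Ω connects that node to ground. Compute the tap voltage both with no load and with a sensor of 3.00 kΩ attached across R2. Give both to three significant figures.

Open-circuit: V = 8.04 × 718/(220 + 718) = 6.15 V.
With the load, R2 becomes R2‖R_L = 579.3 Ω, so V = 8.04 × 579.3/799.3 = 5.83 V.

Unloaded: 6.15 V; loaded: 5.83 V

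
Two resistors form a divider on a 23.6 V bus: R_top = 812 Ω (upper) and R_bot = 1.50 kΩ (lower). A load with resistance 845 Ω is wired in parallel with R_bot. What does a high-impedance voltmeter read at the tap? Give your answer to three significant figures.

The load sits in parallel with R_bot: R_bot‖R_L = (1500 × 845) / (1500 + 845) = 540.5 Ω.
V_out = 23.6 × 540.5 / (812 + 540.5) = 23.6 × 540.5/1353 = 9.43 V.

V_out ≈ 9.43 V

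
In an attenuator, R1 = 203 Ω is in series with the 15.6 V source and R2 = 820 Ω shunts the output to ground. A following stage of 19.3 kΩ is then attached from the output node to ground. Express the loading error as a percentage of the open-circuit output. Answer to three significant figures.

0.836 %

The divider's output (Thévenin) resistance is R1‖R2 = 162.7 Ω.
Fractional drop under load = R_th/(R_th + R_L) = 162.7 / (162.7 + 19300) = 0.008360.
So the output falls by 0.836 %.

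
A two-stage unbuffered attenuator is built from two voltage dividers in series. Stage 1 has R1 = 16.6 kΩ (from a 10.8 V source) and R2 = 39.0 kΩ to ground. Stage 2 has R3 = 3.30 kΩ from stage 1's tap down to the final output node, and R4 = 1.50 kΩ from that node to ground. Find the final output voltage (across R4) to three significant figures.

V_out ≈ 0.691 V

Stage 2 presents R3+R4 = 4.800 kΩ as a load on stage 1's tap.
Stage 1's lower leg becomes R2‖(R3+R4) = 4.274 kΩ, so V_mid = 10.8 × 4.274/20.87 = 2.211 V.
Stage 2 is itself unloaded: V_out = V_mid × R4/(R3+R4) = 2.211 × 1.50/4.800 = 0.691 V.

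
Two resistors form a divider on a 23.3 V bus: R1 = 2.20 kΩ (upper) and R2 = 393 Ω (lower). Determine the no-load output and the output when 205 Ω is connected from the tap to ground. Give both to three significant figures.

Unloaded: 3.53 V; loaded: 1.34 V

Open-circuit: V = 23.3 × 393/(2200 + 393) = 3.53 V.
With the load, R2 becomes R2‖R_L = 134.7 Ω, so V = 23.3 × 134.7/2335 = 1.34 V.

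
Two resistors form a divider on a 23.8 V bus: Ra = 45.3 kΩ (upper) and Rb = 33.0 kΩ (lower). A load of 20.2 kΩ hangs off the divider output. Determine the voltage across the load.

V_out ≈ 5.16 V

The load sits in parallel with Rb: Rb‖R_L = (33.0 × 20.2) / (33.0 + 20.2) = 12.53 kΩ.
V_out = 23.8 × 12.53 / (45.3 + 12.53) = 23.8 × 12.53/57.83 = 5.16 V.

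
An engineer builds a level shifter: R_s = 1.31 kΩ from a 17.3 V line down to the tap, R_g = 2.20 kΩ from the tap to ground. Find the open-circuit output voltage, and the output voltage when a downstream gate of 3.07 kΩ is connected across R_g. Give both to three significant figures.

Open-circuit: V = 17.3 × 2.20/(1.31 + 2.20) = 10.8 V.
With the load, R_g becomes R_g‖R_L = 1.282 kΩ, so V = 17.3 × 1.282/2.592 = 8.56 V.

Unloaded: 10.8 V; loaded: 8.56 V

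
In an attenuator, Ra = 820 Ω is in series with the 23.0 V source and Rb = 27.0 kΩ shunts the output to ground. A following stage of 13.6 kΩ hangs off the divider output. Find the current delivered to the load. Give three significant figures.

Rb‖R_L = 9044 Ω; V_out = 23.0 × 9044/9864 = 21.09 V.
I_L = V_out / R_L = 21.09 / 13.6 kΩ = 1.55 mA.

I_L ≈ 1.55 mA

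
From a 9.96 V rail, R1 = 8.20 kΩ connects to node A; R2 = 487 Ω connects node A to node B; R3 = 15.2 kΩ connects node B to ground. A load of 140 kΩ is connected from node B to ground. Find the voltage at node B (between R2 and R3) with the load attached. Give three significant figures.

V ≈ 6.10 V

At node B, R3 is in parallel with the load: R3‖R_L = 13710 Ω.
Below node A the resistance is R2 + (R3‖R_L) = 14200 Ω, so V_A = 9.96 × 14200/22400 = 6.314 V.
Then V_B = V_A × (R3‖R_L)/(R2 + R3‖R_L) = 6.314 × 13710/14200 = 6.10 V.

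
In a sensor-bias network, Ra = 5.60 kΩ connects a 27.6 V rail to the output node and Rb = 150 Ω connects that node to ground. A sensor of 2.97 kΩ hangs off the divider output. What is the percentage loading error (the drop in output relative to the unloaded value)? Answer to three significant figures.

4.69 %

The divider's output (Thévenin) resistance is Ra‖Rb = 146.1 Ω.
Fractional drop under load = R_th/(R_th + R_L) = 146.1 / (146.1 + 2970) = 0.04688.
So the output falls by 4.69 %.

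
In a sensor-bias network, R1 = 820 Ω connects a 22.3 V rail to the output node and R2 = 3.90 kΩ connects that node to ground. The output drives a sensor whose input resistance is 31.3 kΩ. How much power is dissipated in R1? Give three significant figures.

Total resistance from the source is R1 + (R2‖R_L) = 4288 Ω, so I = 22.3/4288 Ω = 5.201 mA.
P = I²·R1 = (5.201 mA)² × 820 Ω = 22.2 mW.

P ≈ 22.2 mW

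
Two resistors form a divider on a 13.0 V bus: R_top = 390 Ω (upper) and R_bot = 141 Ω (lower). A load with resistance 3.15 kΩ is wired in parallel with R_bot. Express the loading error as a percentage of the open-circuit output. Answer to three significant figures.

The divider's output (Thévenin) resistance is R_top‖R_bot = 103.6 Ω.
Fractional drop under load = R_th/(R_th + R_L) = 103.6 / (103.6 + 3150) = 0.03183.
So the output falls by 3.18 %.

3.18 %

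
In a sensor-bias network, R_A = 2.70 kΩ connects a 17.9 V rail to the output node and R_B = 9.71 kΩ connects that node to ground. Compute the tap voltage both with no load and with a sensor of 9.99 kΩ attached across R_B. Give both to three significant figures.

Unloaded: 14.0 V; loaded: 11.6 V

Open-circuit: V = 17.9 × 9.71/(2.70 + 9.71) = 14.0 V.
With the load, R_B becomes R_B‖R_L = 4.924 kΩ, so V = 17.9 × 4.924/7.624 = 11.6 V.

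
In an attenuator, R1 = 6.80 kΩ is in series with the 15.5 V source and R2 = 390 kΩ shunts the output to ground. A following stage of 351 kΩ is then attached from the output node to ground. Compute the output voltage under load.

The load sits in parallel with R2: R2‖R_L = (390 × 351) / (390 + 351) = 184.7 kΩ.
V_out = 15.5 × 184.7 / (6.80 + 184.7) = 15.5 × 184.7/191.5 = 14.9 V.

V_out ≈ 14.9 V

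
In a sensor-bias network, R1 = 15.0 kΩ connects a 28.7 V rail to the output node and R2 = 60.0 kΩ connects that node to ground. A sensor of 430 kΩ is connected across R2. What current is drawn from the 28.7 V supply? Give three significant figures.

I ≈ 0.424 mA

R2‖R_L = 52.65 kΩ, so the source sees R1 + R2‖R_L = 67.65 kΩ.
I = 28.7 V / 67.65 kΩ = 0.424 mA.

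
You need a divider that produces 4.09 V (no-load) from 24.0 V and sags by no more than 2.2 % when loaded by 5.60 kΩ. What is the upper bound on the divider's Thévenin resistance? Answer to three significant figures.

R_th ≤ 126 Ω

Loading drop = R_th/(R_th + R_L) ≤ 0.0220, so R_th ≤ R_L · ε/(1−ε) = 5.60 kΩ × 0.0220/0.9780 = 126 Ω.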